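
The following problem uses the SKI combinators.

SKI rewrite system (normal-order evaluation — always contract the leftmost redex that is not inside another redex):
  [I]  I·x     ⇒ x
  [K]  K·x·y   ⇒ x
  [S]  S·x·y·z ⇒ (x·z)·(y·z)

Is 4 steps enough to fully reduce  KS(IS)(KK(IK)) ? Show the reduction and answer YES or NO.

Answer: YES — reaches normal form SK in 2 ≤ 4 steps

Working:
  start: KS(IS)(KK(IK))
  [1] S(KK(IK))
  [2] SK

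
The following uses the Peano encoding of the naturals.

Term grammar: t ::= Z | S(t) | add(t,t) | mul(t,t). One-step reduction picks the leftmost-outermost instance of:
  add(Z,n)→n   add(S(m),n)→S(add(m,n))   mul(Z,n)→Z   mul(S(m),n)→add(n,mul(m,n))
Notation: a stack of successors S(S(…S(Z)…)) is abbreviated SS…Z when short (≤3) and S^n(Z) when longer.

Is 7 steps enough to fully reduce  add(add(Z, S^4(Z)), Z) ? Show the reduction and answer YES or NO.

Answer: YES — reaches normal form S^4(Z) in 6 ≤ 7 steps

Working:
  start: add(add(Z, S^4(Z)), Z)
  →1  add(S^4(Z), Z)
  →2  S(add(SSSZ, Z))
  →3  S(S(add(SSZ, Z)))
  →4  S(S(S(add(SZ, Z))))
  →5  S(S(S(S(add(Z, Z)))))
  →6  S^4(Z)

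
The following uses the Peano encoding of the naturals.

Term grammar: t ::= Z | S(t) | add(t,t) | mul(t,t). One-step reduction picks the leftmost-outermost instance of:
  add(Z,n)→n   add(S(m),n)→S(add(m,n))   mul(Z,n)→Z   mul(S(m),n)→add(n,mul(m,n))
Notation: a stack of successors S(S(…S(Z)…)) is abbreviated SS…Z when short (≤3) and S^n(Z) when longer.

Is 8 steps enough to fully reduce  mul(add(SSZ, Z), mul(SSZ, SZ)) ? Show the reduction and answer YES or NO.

  start: mul(add(SSZ, Z), mul(SSZ, SZ))
  →1  mul(S(add(SZ, Z)), mul(SSZ, SZ))
  →2  add(mul(SSZ, SZ), mul(add(SZ, Z), mul(SSZ, SZ)))
  →3  add(add(SZ, mul(SZ, SZ)), mul(add(SZ, Z), mul(SSZ, SZ)))
  →4  add(S(add(Z, mul(SZ, SZ))), mul(add(SZ, Z), mul(SSZ, SZ)))
  →5  S(add(add(Z, mul(SZ, SZ)), mul(add(SZ, Z), mul(SSZ, SZ))))
  →6  S(add(mul(SZ, SZ), mul(add(SZ, Z), mul(SSZ, SZ))))
  →7  S(add(add(SZ, mul(Z, SZ)), mul(add(SZ, Z), mul(SSZ, SZ))))
  →8  S(add(S(add(Z, mul(Z, SZ))), mul(add(SZ, Z), mul(SSZ, SZ))))

Answer: NO — after 8 steps the term is S(add(S(add(Z, mul(Z, SZ))), mul(add(SZ, Z), mul(SSZ, SZ)))), not yet normal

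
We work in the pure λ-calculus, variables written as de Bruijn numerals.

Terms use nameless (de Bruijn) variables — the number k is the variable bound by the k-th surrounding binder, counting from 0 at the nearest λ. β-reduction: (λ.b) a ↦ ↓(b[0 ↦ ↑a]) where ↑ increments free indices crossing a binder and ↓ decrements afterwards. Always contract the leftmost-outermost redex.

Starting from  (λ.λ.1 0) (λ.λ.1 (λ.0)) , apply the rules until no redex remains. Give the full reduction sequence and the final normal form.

Answer: normal form = λ.λ.1 (λ.0)  (in 2 steps)

Working:
  start: (λ.λ.1 0) (λ.λ.1 (λ.0))
  step 1: λ.(λ.λ.1 (λ.0)) 0
  step 2: λ.λ.1 (λ.0)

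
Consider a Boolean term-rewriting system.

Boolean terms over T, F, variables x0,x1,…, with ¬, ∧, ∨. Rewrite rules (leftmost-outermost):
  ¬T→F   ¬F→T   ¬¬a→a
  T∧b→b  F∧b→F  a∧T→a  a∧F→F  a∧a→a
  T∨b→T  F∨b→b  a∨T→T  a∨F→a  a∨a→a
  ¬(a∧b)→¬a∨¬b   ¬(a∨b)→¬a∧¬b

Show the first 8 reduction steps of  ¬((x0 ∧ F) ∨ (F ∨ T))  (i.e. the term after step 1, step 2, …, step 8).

  start: ¬((x0 ∧ F) ∨ (F ∨ T))
  →1  ¬(x0 ∧ F) ∧ ¬(F ∨ T)
  →2  (¬x0 ∨ ¬F) ∧ ¬(F ∨ T)
  →3  (¬x0 ∨ T) ∧ ¬(F ∨ T)
  →4  T ∧ ¬(F ∨ T)
  →5  ¬(F ∨ T)
  →6  ¬F ∧ ¬T
  →7  T ∧ ¬T
  →8  ¬T

Answer: after 8 steps: ¬T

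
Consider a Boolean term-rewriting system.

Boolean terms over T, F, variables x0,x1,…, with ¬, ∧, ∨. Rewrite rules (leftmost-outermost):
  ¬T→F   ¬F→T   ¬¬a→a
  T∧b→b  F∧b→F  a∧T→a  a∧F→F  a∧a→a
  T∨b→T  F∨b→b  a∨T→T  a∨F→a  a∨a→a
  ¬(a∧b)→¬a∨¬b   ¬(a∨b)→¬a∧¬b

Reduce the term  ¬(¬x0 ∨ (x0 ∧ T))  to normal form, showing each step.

Answer: normal form = x0 ∧ ¬x0  (in 5 steps)

Working:
  start: ¬(¬x0 ∨ (x0 ∧ T))
  →1  ¬¬x0 ∧ ¬(x0 ∧ T)
  →2  x0 ∧ ¬(x0 ∧ T)
  →3  x0 ∧ (¬x0 ∨ ¬T)
  →4  x0 ∧ (¬x0 ∨ F)
  →5  x0 ∧ ¬x0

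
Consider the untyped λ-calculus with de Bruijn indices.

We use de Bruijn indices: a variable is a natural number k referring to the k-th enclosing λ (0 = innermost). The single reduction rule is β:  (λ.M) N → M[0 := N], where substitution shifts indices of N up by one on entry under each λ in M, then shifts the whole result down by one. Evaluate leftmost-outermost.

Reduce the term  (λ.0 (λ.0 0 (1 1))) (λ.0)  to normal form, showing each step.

Answer: normal form = λ.0 0 (λ.0)  (in 3 steps)

Working:
  start: (λ.0 (λ.0 0 (1 1))) (λ.0)
  step 1: (λ.0) (λ.0 0 ((λ.0) (λ.0)))
  step 2: λ.0 0 ((λ.0) (λ.0))
  step 3: λ.0 0 (λ.0)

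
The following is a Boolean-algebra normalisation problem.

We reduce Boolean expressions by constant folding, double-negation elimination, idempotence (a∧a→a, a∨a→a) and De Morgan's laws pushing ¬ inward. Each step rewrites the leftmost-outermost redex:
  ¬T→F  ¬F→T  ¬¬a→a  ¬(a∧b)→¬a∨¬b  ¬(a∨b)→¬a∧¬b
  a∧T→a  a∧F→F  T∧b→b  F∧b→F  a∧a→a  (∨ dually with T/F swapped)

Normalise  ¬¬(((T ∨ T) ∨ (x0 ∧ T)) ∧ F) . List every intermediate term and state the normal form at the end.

  start: ¬¬(((T ∨ T) ∨ (x0 ∧ T)) ∧ F)
  [1] ((T ∨ T) ∨ (x0 ∧ T)) ∧ F
  [2] F

Answer: normal form = F  (in 2 steps)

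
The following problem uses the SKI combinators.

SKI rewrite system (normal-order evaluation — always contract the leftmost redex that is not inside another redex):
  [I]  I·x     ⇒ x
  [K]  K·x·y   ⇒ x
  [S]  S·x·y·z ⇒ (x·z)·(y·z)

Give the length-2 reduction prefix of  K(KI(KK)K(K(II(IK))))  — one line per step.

Answer: after 2 steps: K(K(K(II(IK))))

Working:
  start: K(KI(KK)K(K(II(IK))))
  [1] K(IK(K(II(IK))))
  [2] K(K(K(II(IK))))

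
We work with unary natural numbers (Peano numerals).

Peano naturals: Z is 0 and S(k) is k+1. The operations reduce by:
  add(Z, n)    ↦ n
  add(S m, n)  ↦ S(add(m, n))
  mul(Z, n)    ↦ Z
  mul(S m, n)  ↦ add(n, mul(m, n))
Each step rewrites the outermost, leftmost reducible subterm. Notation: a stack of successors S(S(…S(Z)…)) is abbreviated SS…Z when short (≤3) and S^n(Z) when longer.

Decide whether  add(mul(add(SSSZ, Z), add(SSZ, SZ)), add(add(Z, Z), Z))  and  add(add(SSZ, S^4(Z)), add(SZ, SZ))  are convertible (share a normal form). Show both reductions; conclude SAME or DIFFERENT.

Answer: DIFFERENT — A ⇓ S^9(Z), B ⇓ S^8(Z)

Working:
Term A:
  start: add(mul(add(SSSZ, Z), add(SSZ, SZ)), add(add(Z, Z), Z))
  step 1: add(mul(S(add(SSZ, Z)), add(SSZ, SZ)), add(add(Z, Z), Z))
  step 2: add(add(add(SSZ, SZ), mul(add(SSZ, Z), add(SSZ, SZ))), add(add(Z, Z), Z))
  step 3: add(add(S(add(SZ, SZ)), mul(add(SSZ, Z), add(SSZ, SZ))), add(add(Z, Z), Z))
  step 4: add(S(add(add(SZ, SZ), mul(add(SSZ, Z), add(SSZ, SZ)))), add(add(Z, Z), Z))
  step 5: S(add(add(add(SZ, SZ), mul(add(SSZ, Z), add(SSZ, SZ))), add(add(Z, Z), Z)))
  step 6: S(add(add(S(add(Z, SZ)), mul(add(SSZ, Z), add(SSZ, SZ))), add(add(Z, Z), Z)))
  step 7: S(add(S(add(add(Z, SZ), mul(add(SSZ, Z), add(SSZ, SZ)))), add(add(Z, Z), Z)))
  step 8: S(S(add(add(add(Z, SZ), mul(add(SSZ, Z), add(SSZ, SZ))), add(add(Z, Z), Z))))
  step 9: S(S(add(add(SZ, mul(add(SSZ, Z), add(SSZ, SZ))), add(add(Z, Z), Z))))
  step 10: S(S(add(S(add(Z, mul(add(SSZ, Z), add(SSZ, SZ)))), add(add(Z, Z), Z))))
  step 11: S(S(S(add(add(Z, mul(add(SSZ, Z), add(SSZ, SZ))), add(add(Z, Z), Z)))))
  step 12: S(S(S(add(mul(add(SSZ, Z), add(SSZ, SZ)), add(add(Z, Z), Z)))))
  step 13: S(S(S(add(mul(S(add(SZ, Z)), add(SSZ, SZ)), add(add(Z, Z), Z)))))
  step 14: S(S(S(add(add(add(SSZ, SZ), mul(add(SZ, Z), add(SSZ, SZ))), add(add(Z, Z), Z)))))
  step 15: S(S(S(add(add(S(add(SZ, SZ)), mul(add(SZ, Z), add(SSZ, SZ))), add(add(Z, Z), Z)))))
  step 16: S(S(S(add(S(add(add(SZ, SZ), mul(add(SZ, Z), add(SSZ, SZ)))), add(add(Z, Z), Z)))))
  step 17: S(S(S(S(add(add(add(SZ, SZ), mul(add(SZ, Z), add(SSZ, SZ))), add(add(Z, Z), Z))))))
  step 18: S(S(S(S(add(add(S(add(Z, SZ)), mul(add(SZ, Z), add(SSZ, SZ))), add(add(Z, Z), Z))))))
  step 19: S(S(S(S(add(S(add(add(Z, SZ), mul(add(SZ, Z), add(SSZ, SZ)))), add(add(Z, Z), Z))))))
  step 20: S(S(S(S(S(add(add(add(Z, SZ), mul(add(SZ, Z), add(SSZ, SZ))), add(add(Z, Z), Z)))))))
  step 21: S(S(S(S(S(add(add(SZ, mul(add(SZ, Z), add(SSZ, SZ))), add(add(Z, Z), Z)))))))
  step 22: S(S(S(S(S(add(S(add(Z, mul(add(SZ, Z), add(SSZ, SZ)))), add(add(Z, Z), Z)))))))
  step 23: S(S(S(S(S(S(add(add(Z, mul(add(SZ, Z), add(SSZ, SZ))), add(add(Z, Z), Z))))))))
  step 24: S(S(S(S(S(S(add(mul(add(SZ, Z), add(SSZ, SZ)), add(add(Z, Z), Z))))))))
  step 25: S(S(S(S(S(S(add(mul(S(add(Z, Z)), add(SSZ, SZ)), add(add(Z, Z), Z))))))))
  step 26: S(S(S(S(S(S(add(add(add(SSZ, SZ), mul(add(Z, Z), add(SSZ, SZ))), add(add(Z, Z), Z))))))))
  step 27: S(S(S(S(S(S(add(add(S(add(SZ, SZ)), mul(add(Z, Z), add(SSZ, SZ))), add(add(Z, Z), Z))))))))
  step 28: S(S(S(S(S(S(add(S(add(add(SZ, SZ), mul(add(Z, Z), add(SSZ, SZ)))), add(add(Z, Z), Z))))))))
  step 29: S(S(S(S(S(S(S(add(add(add(SZ, SZ), mul(add(Z, Z), add(SSZ, SZ))), add(add(Z, Z), Z)))))))))
  step 30: S(S(S(S(S(S(S(add(add(S(add(Z, SZ)), mul(add(Z, Z), add(SSZ, SZ))), add(add(Z, Z), Z)))))))))
  step 31: S(S(S(S(S(S(S(add(S(add(add(Z, SZ), mul(add(Z, Z), add(SSZ, SZ)))), add(add(Z, Z), Z)))))))))
  step 32: S(S(S(S(S(S(S(S(add(add(add(Z, SZ), mul(add(Z, Z), add(SSZ, SZ))), add(add(Z, Z), Z))))))))))
  step 33: S(S(S(S(S(S(S(S(add(add(SZ, mul(add(Z, Z), add(SSZ, SZ))), add(add(Z, Z), Z))))))))))
  step 34: S(S(S(S(S(S(S(S(add(S(add(Z, mul(add(Z, Z), add(SSZ, SZ)))), add(add(Z, Z), Z))))))))))
  step 35: S(S(S(S(S(S(S(S(S(add(add(Z, mul(add(Z, Z), add(SSZ, SZ))), add(add(Z, Z), Z)))))))))))
  step 36: S(S(S(S(S(S(S(S(S(add(mul(add(Z, Z), add(SSZ, SZ)), add(add(Z, Z), Z)))))))))))
  step 37: S(S(S(S(S(S(S(S(S(add(mul(Z, add(SSZ, SZ)), add(add(Z, Z), Z)))))))))))
  step 38: S(S(S(S(S(S(S(S(S(add(Z, add(add(Z, Z), Z)))))))))))
  step 39: S(S(S(S(S(S(S(S(S(add(add(Z, Z), Z))))))))))
  step 40: S(S(S(S(S(S(S(S(S(add(Z, Z))))))))))
  step 41: S^9(Z)

Term B:
  start: add(add(SSZ, S^4(Z)), add(SZ, SZ))
  step 1: add(S(add(SZ, S^4(Z))), add(SZ, SZ))
  step 2: S(add(add(SZ, S^4(Z)), add(SZ, SZ)))
  step 3: S(add(S(add(Z, S^4(Z))), add(SZ, SZ)))
  step 4: S(S(add(add(Z, S^4(Z)), add(SZ, SZ))))
  step 5: S(S(add(S^4(Z), add(SZ, SZ))))
  step 6: S(S(S(add(SSSZ, add(SZ, SZ)))))
  step 7: S(S(S(S(add(SSZ, add(SZ, SZ))))))
  step 8: S(S(S(S(S(add(SZ, add(SZ, SZ)))))))
  step 9: S(S(S(S(S(S(add(Z, add(SZ, SZ))))))))
  step 10: S(S(S(S(S(S(add(SZ, SZ)))))))
  step 11: S(S(S(S(S(S(S(add(Z, SZ))))))))
  step 12: S^8(Z)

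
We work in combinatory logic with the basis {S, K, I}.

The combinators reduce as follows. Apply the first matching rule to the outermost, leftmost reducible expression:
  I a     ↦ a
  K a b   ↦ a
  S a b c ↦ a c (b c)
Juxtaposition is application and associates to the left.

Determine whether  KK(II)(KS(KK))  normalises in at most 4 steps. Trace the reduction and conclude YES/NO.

  start: KK(II)(KS(KK))
  [1] K(KS(KK))
  [2] KS

Answer: YES — reaches normal form KS in 2 ≤ 4 steps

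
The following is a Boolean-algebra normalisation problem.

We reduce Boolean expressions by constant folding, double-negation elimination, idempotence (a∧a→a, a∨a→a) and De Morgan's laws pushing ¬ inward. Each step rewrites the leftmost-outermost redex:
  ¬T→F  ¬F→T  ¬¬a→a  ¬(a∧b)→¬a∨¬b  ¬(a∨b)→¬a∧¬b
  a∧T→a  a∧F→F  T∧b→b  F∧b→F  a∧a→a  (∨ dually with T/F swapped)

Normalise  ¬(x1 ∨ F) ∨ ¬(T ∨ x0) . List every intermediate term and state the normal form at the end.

Answer: normal form = ¬x1  (in 7 steps)

Derivation:
  start: ¬(x1 ∨ F) ∨ ¬(T ∨ x0)
  step 1: (¬x1 ∧ ¬F) ∨ ¬(T ∨ x0)
  step 2: (¬x1 ∧ T) ∨ ¬(T ∨ x0)
  step 3: ¬x1 ∨ ¬(T ∨ x0)
  step 4: ¬x1 ∨ (¬T ∧ ¬x0)
  step 5: ¬x1 ∨ (F ∧ ¬x0)
  step 6: ¬x1 ∨ F
  step 7: ¬x1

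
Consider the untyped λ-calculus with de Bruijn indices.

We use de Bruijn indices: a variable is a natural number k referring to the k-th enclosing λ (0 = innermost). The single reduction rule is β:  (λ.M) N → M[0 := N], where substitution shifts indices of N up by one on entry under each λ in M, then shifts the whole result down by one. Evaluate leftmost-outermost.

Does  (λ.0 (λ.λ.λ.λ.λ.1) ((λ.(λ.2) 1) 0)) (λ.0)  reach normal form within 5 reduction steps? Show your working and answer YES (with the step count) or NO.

  start: (λ.0 (λ.λ.λ.λ.λ.1) ((λ.(λ.2) 1) 0)) (λ.0)
  [1] (λ.0) (λ.λ.λ.λ.λ.1) ((λ.(λ.λ.0) (λ.0)) (λ.0))
  [2] (λ.λ.λ.λ.λ.1) ((λ.(λ.λ.0) (λ.0)) (λ.0))
  [3] λ.λ.λ.λ.1

Answer: YES — reaches normal form λ.λ.λ.λ.1 in 3 ≤ 5 steps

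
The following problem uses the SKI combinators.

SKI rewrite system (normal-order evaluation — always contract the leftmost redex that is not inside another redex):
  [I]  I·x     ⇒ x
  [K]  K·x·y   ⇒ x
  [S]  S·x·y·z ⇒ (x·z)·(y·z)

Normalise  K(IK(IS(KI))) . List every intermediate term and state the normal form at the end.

Answer: normal form = K(K(S(KI)))  (in 2 steps)

Derivation:
  start: K(IK(IS(KI)))
  step 1: K(K(IS(KI)))
  step 2: K(K(S(KI)))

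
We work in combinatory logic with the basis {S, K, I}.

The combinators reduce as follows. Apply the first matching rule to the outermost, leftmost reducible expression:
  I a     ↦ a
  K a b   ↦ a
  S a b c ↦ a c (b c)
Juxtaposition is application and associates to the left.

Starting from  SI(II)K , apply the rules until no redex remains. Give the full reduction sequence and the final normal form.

Answer: normal form = KK  (in 4 steps)

Derivation:
  start: SI(II)K
  →1  IK(IIK)
  →2  K(IIK)
  →3  K(IK)
  →4  KK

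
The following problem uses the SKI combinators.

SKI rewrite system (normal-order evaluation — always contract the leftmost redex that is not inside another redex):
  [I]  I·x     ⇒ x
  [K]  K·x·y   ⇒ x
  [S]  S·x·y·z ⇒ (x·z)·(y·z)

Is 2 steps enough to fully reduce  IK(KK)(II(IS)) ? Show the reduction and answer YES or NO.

Answer: YES — reaches normal form KK in 2 ≤ 2 steps

Working:
  start: IK(KK)(II(IS))
  step 1: K(KK)(II(IS))
  step 2: KK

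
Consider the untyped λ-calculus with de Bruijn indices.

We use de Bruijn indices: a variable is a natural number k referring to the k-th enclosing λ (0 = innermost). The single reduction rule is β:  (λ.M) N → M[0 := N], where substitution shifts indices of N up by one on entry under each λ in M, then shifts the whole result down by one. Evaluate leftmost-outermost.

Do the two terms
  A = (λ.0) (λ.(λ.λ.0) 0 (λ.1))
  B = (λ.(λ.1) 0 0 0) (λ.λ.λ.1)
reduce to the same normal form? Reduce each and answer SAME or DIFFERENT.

Term A:
  start: (λ.0) (λ.(λ.λ.0) 0 (λ.1))
  →1  λ.(λ.λ.0) 0 (λ.1)
  →2  λ.(λ.0) (λ.1)
  →3  λ.λ.1

Term B:
  start: (λ.(λ.1) 0 0 0) (λ.λ.λ.1)
  →1  (λ.λ.λ.λ.1) (λ.λ.λ.1) (λ.λ.λ.1) (λ.λ.λ.1)
  →2  (λ.λ.λ.1) (λ.λ.λ.1) (λ.λ.λ.1)
  →3  (λ.λ.1) (λ.λ.λ.1)
  →4  λ.λ.λ.λ.1

Answer: DIFFERENT — A ⇓ λ.λ.1, B ⇓ λ.λ.λ.λ.1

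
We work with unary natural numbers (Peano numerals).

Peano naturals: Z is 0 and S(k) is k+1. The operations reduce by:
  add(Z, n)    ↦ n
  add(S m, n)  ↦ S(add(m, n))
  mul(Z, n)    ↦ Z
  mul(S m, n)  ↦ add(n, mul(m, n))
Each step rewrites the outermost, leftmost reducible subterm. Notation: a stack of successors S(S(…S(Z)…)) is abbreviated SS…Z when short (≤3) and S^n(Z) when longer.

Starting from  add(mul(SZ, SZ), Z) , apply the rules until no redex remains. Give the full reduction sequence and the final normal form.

Answer: normal form = SZ  (in 6 steps)

Derivation:
  start: add(mul(SZ, SZ), Z)
  step 1: add(add(SZ, mul(Z, SZ)), Z)
  step 2: add(S(add(Z, mul(Z, SZ))), Z)
  step 3: S(add(add(Z, mul(Z, SZ)), Z))
  step 4: S(add(mul(Z, SZ), Z))
  step 5: S(add(Z, Z))
  step 6: SZ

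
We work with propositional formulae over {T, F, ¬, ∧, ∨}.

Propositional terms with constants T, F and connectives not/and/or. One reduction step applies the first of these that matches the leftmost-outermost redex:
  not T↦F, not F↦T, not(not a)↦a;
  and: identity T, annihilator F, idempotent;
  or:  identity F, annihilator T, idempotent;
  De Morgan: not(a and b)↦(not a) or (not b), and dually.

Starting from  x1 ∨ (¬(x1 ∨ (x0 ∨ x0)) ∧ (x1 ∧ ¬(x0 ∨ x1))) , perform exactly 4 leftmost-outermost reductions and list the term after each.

Answer: after 4 steps: x1 ∨ ((¬x1 ∧ ¬x0) ∧ (x1 ∧ (¬x0 ∧ ¬x1)))

Reduction:
  start: x1 ∨ (¬(x1 ∨ (x0 ∨ x0)) ∧ (x1 ∧ ¬(x0 ∨ x1)))
  [1] x1 ∨ ((¬x1 ∧ ¬(x0 ∨ x0)) ∧ (x1 ∧ ¬(x0 ∨ x1)))
  [2] x1 ∨ ((¬x1 ∧ (¬x0 ∧ ¬x0)) ∧ (x1 ∧ ¬(x0 ∨ x1)))
  [3] x1 ∨ ((¬x1 ∧ ¬x0) ∧ (x1 ∧ ¬(x0 ∨ x1)))
  [4] x1 ∨ ((¬x1 ∧ ¬x0) ∧ (x1 ∧ (¬x0 ∧ ¬x1)))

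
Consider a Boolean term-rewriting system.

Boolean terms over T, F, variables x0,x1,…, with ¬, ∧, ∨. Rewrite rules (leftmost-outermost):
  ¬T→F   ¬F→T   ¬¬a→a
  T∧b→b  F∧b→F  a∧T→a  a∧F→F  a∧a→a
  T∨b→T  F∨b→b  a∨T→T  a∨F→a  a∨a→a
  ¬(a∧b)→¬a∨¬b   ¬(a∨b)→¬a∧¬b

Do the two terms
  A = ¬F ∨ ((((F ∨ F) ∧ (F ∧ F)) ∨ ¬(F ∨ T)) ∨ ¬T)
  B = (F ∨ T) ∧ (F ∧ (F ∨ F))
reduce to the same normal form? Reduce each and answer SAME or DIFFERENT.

Term A:
  start: ¬F ∨ ((((F ∨ F) ∧ (F ∧ F)) ∨ ¬(F ∨ T)) ∨ ¬T)
  step 1: T ∨ ((((F ∨ F) ∧ (F ∧ F)) ∨ ¬(F ∨ T)) ∨ ¬T)
  step 2: T

Term B:
  start: (F ∨ T) ∧ (F ∧ (F ∨ F))
  step 1: T ∧ (F ∧ (F ∨ F))
  step 2: F ∧ (F ∨ F)
  step 3: F

Answer: DIFFERENT — A ⇓ T, B ⇓ F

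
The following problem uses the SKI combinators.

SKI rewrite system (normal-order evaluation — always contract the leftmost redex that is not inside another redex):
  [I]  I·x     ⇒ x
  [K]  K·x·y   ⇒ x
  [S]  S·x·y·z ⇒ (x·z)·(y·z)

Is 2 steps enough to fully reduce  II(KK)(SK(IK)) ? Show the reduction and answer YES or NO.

  start: II(KK)(SK(IK))
  step 1: I(KK)(SK(IK))
  step 2: KK(SK(IK))

Answer: NO — after 2 steps the term is KK(SK(IK)), not yet normal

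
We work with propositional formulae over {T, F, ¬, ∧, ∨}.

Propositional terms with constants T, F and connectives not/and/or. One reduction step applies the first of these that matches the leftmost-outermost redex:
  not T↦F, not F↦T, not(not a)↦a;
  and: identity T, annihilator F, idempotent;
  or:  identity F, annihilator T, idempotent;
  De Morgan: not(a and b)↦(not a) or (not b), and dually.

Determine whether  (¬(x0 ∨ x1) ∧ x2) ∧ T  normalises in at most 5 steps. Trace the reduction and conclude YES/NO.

  start: (¬(x0 ∨ x1) ∧ x2) ∧ T
  [1] ¬(x0 ∨ x1) ∧ x2
  [2] (¬x0 ∧ ¬x1) ∧ x2

Answer: YES — reaches normal form (¬x0 ∧ ¬x1) ∧ x2 in 2 ≤ 5 steps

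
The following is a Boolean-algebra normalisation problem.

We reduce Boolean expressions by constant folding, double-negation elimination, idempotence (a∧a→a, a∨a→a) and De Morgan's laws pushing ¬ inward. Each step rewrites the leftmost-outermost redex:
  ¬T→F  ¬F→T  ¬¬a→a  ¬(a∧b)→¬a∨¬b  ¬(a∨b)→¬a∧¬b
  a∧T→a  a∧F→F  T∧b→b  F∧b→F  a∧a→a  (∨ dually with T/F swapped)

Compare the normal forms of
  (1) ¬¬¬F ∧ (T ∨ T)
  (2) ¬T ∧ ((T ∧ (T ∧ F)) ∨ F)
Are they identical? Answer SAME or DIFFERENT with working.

Answer: DIFFERENT — A ⇓ T, B ⇓ F

Derivation:
Term A:
  start: ¬¬¬F ∧ (T ∨ T)
  →1  ¬F ∧ (T ∨ T)
  →2  T ∧ (T ∨ T)
  →3  T ∨ T
  →4  T

Term B:
  start: ¬T ∧ ((T ∧ (T ∧ F)) ∨ F)
  →1  F ∧ ((T ∧ (T ∧ F)) ∨ F)
  →2  F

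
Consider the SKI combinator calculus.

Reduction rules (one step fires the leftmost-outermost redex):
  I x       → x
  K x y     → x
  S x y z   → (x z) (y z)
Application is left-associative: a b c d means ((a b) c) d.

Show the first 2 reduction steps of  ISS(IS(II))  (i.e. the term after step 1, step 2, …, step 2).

Answer: after 2 steps: SS(S(II))

Working:
  start: ISS(IS(II))
  step 1: SS(IS(II))
  step 2: SS(S(II))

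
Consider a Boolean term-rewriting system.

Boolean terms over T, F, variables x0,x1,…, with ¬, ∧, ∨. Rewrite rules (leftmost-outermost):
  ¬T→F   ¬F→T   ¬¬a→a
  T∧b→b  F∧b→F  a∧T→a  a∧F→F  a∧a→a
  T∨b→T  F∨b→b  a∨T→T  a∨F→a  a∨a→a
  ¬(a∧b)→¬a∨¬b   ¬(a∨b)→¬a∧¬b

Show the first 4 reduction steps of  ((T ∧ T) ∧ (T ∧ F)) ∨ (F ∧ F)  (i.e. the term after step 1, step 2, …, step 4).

Answer: after 4 steps: F ∧ F

Reduction:
  start: ((T ∧ T) ∧ (T ∧ F)) ∨ (F ∧ F)
  [1] (T ∧ (T ∧ F)) ∨ (F ∧ F)
  [2] (T ∧ F) ∨ (F ∧ F)
  [3] F ∨ (F ∧ F)
  [4] F ∧ F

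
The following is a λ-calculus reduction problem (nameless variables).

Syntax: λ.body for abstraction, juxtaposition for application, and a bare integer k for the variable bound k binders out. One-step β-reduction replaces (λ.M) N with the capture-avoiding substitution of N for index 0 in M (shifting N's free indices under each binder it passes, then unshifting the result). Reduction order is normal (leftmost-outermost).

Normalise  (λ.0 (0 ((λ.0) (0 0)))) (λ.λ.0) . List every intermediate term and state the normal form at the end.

  start: (λ.0 (0 ((λ.0) (0 0)))) (λ.λ.0)
  →1  (λ.λ.0) ((λ.λ.0) ((λ.0) ((λ.λ.0) (λ.λ.0))))
  →2  λ.0

Answer: normal form = λ.0  (in 2 steps)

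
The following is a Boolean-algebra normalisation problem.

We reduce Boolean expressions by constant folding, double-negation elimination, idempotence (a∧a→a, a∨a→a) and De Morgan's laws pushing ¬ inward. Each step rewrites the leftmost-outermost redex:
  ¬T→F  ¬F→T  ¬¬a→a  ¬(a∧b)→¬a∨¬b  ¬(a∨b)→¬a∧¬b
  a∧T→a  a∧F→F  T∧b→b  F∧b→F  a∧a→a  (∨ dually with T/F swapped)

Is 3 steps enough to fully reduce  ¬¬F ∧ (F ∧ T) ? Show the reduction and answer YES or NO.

Answer: YES — reaches normal form F in 2 ≤ 3 steps

Reduction:
  start: ¬¬F ∧ (F ∧ T)
  →1  F ∧ (F ∧ T)
  →2  F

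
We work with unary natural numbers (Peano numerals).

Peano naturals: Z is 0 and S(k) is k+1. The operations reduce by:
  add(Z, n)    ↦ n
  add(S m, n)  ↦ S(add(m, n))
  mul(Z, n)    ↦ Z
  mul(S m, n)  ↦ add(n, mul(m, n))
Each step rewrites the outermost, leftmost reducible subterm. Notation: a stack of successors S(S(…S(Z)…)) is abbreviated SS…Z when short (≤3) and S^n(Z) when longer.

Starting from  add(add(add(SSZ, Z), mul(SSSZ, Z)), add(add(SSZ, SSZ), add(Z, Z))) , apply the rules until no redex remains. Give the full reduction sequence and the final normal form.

Answer: normal form = S^6(Z)  (in 25 steps)

Reduction:
  start: add(add(add(SSZ, Z), mul(SSSZ, Z)), add(add(SSZ, SSZ), add(Z, Z)))
  step 1: add(add(S(add(SZ, Z)), mul(SSSZ, Z)), add(add(SSZ, SSZ), add(Z, Z)))
  step 2: add(S(add(add(SZ, Z), mul(SSSZ, Z))), add(add(SSZ, SSZ), add(Z, Z)))
  step 3: S(add(add(add(SZ, Z), mul(SSSZ, Z)), add(add(SSZ, SSZ), add(Z, Z))))
  step 4: S(add(add(S(add(Z, Z)), mul(SSSZ, Z)), add(add(SSZ, SSZ), add(Z, Z))))
  step 5: S(add(S(add(add(Z, Z), mul(SSSZ, Z))), add(add(SSZ, SSZ), add(Z, Z))))
  step 6: S(S(add(add(add(Z, Z), mul(SSSZ, Z)), add(add(SSZ, SSZ), add(Z, Z)))))
  step 7: S(S(add(add(Z, mul(SSSZ, Z)), add(add(SSZ, SSZ), add(Z, Z)))))
  step 8: S(S(add(mul(SSSZ, Z), add(add(SSZ, SSZ), add(Z, Z)))))
  step 9: S(S(add(add(Z, mul(SSZ, Z)), add(add(SSZ, SSZ), add(Z, Z)))))
  step 10: S(S(add(mul(SSZ, Z), add(add(SSZ, SSZ), add(Z, Z)))))
  step 11: S(S(add(add(Z, mul(SZ, Z)), add(add(SSZ, SSZ), add(Z, Z)))))
  step 12: S(S(add(mul(SZ, Z), add(add(SSZ, SSZ), add(Z, Z)))))
  step 13: S(S(add(add(Z, mul(Z, Z)), add(add(SSZ, SSZ), add(Z, Z)))))
  step 14: S(S(add(mul(Z, Z), add(add(SSZ, SSZ), add(Z, Z)))))
  step 15: S(S(add(Z, add(add(SSZ, SSZ), add(Z, Z)))))
  step 16: S(S(add(add(SSZ, SSZ), add(Z, Z))))
  step 17: S(S(add(S(add(SZ, SSZ)), add(Z, Z))))
  step 18: S(S(S(add(add(SZ, SSZ), add(Z, Z)))))
  step 19: S(S(S(add(S(add(Z, SSZ)), add(Z, Z)))))
  step 20: S(S(S(S(add(add(Z, SSZ), add(Z, Z))))))
  step 21: S(S(S(S(add(SSZ, add(Z, Z))))))
  step 22: S(S(S(S(S(add(SZ, add(Z, Z)))))))
  step 23: S(S(S(S(S(S(add(Z, add(Z, Z))))))))
  step 24: S(S(S(S(S(S(add(Z, Z)))))))
  step 25: S^6(Z)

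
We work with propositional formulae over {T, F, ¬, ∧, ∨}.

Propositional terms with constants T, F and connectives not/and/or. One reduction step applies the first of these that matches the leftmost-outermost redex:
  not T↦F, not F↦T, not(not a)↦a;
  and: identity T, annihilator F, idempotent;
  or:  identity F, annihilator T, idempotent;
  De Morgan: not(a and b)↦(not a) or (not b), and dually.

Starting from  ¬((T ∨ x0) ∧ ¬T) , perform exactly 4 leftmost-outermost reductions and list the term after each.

  start: ¬((T ∨ x0) ∧ ¬T)
  [1] ¬(T ∨ x0) ∨ ¬¬T
  [2] (¬T ∧ ¬x0) ∨ ¬¬T
  [3] (F ∧ ¬x0) ∨ ¬¬T
  [4] F ∨ ¬¬T

Answer: after 4 steps: F ∨ ¬¬T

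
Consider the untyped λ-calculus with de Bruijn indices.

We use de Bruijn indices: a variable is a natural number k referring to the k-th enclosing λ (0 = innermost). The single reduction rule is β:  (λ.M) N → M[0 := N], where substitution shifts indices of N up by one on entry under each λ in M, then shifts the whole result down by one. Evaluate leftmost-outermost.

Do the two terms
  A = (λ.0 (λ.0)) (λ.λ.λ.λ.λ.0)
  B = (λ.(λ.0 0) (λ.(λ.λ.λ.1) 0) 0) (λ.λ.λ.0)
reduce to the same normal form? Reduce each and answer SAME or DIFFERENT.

Term A:
  start: (λ.0 (λ.0)) (λ.λ.λ.λ.λ.0)
  [1] (λ.λ.λ.λ.λ.0) (λ.0)
  [2] λ.λ.λ.λ.0

Term B:
  start: (λ.(λ.0 0) (λ.(λ.λ.λ.1) 0) 0) (λ.λ.λ.0)
  [1] (λ.0 0) (λ.(λ.λ.λ.1) 0) (λ.λ.λ.0)
  [2] (λ.(λ.λ.λ.1) 0) (λ.(λ.λ.λ.1) 0) (λ.λ.λ.0)
  [3] (λ.λ.λ.1) (λ.(λ.λ.λ.1) 0) (λ.λ.λ.0)
  [4] (λ.λ.1) (λ.λ.λ.0)
  [5] λ.λ.λ.λ.0

Answer: SAME — A ⇓ λ.λ.λ.λ.0, B ⇓ λ.λ.λ.λ.0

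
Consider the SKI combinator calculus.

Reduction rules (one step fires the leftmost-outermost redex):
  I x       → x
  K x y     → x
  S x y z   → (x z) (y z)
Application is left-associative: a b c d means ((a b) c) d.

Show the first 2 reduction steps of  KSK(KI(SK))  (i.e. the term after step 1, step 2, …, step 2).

  start: KSK(KI(SK))
  [1] S(KI(SK))
  [2] SI

Answer: after 2 steps: SI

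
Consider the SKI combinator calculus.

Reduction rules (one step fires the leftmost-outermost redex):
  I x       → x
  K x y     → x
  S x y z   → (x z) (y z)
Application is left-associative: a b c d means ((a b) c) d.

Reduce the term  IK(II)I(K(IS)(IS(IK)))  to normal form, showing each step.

Answer: normal form = S  (in 6 steps)

Working:
  start: IK(II)I(K(IS)(IS(IK)))
  [1] K(II)I(K(IS)(IS(IK)))
  [2] II(K(IS)(IS(IK)))
  [3] I(K(IS)(IS(IK)))
  [4] K(IS)(IS(IK))
  [5] IS
  [6] S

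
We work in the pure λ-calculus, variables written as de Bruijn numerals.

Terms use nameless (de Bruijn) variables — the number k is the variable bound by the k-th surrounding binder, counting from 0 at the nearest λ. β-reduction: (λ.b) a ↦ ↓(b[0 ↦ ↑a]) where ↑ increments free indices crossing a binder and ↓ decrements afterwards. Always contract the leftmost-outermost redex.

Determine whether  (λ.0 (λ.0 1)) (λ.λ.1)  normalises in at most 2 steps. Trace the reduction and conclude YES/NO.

  start: (λ.0 (λ.0 1)) (λ.λ.1)
  →1  (λ.λ.1) (λ.0 (λ.λ.1))
  →2  λ.λ.0 (λ.λ.1)

Answer: YES — reaches normal form λ.λ.0 (λ.λ.1) in 2 ≤ 2 steps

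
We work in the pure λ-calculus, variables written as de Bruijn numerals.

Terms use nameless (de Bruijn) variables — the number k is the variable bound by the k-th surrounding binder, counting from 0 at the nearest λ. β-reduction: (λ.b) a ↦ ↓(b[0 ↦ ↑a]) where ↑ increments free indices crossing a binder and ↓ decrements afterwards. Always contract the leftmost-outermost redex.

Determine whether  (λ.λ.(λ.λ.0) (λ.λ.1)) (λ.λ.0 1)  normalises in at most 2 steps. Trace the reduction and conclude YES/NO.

  start: (λ.λ.(λ.λ.0) (λ.λ.1)) (λ.λ.0 1)
  →1  λ.(λ.λ.0) (λ.λ.1)
  →2  λ.λ.0

Answer: YES — reaches normal form λ.λ.0 in 2 ≤ 2 steps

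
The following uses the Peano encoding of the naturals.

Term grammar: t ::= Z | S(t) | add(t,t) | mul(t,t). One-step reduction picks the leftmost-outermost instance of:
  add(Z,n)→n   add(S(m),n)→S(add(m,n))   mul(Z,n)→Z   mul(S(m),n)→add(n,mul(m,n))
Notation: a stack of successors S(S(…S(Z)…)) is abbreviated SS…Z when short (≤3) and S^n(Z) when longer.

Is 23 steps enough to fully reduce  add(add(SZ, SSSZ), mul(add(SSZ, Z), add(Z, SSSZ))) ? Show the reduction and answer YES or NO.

Answer: YES — reaches normal form S^10(Z) in 23 ≤ 23 steps

Working:
  start: add(add(SZ, SSSZ), mul(add(SSZ, Z), add(Z, SSSZ)))
  [1] add(S(add(Z, SSSZ)), mul(add(SSZ, Z), add(Z, SSSZ)))
  [2] S(add(add(Z, SSSZ), mul(add(SSZ, Z), add(Z, SSSZ))))
  [3] S(add(SSSZ, mul(add(SSZ, Z), add(Z, SSSZ))))
  [4] S(S(add(SSZ, mul(add(SSZ, Z), add(Z, SSSZ)))))
  [5] S(S(S(add(SZ, mul(add(SSZ, Z), add(Z, SSSZ))))))
  [6] S(S(S(S(add(Z, mul(add(SSZ, Z), add(Z, SSSZ)))))))
  [7] S(S(S(S(mul(add(SSZ, Z), add(Z, SSSZ))))))
  [8] S(S(S(S(mul(S(add(SZ, Z)), add(Z, SSSZ))))))
  [9] S(S(S(S(add(add(Z, SSSZ), mul(add(SZ, Z), add(Z, SSSZ)))))))
  [10] S(S(S(S(add(SSSZ, mul(add(SZ, Z), add(Z, SSSZ)))))))
  [11] S(S(S(S(S(add(SSZ, mul(add(SZ, Z), add(Z, SSSZ))))))))
  [12] S(S(S(S(S(S(add(SZ, mul(add(SZ, Z), add(Z, SSSZ)))))))))
  [13] S(S(S(S(S(S(S(add(Z, mul(add(SZ, Z), add(Z, SSSZ))))))))))
  [14] S(S(S(S(S(S(S(mul(add(SZ, Z), add(Z, SSSZ)))))))))
  [15] S(S(S(S(S(S(S(mul(S(add(Z, Z)), add(Z, SSSZ)))))))))
  [16] S(S(S(S(S(S(S(add(add(Z, SSSZ), mul(add(Z, Z), add(Z, SSSZ))))))))))
  [17] S(S(S(S(S(S(S(add(SSSZ, mul(add(Z, Z), add(Z, SSSZ))))))))))
  [18] S(S(S(S(S(S(S(S(add(SSZ, mul(add(Z, Z), add(Z, SSSZ)))))))))))
  [19] S(S(S(S(S(S(S(S(S(add(SZ, mul(add(Z, Z), add(Z, SSSZ))))))))))))
  [20] S(S(S(S(S(S(S(S(S(S(add(Z, mul(add(Z, Z), add(Z, SSSZ)))))))))))))
  [21] S(S(S(S(S(S(S(S(S(S(mul(add(Z, Z), add(Z, SSSZ))))))))))))
  [22] S(S(S(S(S(S(S(S(S(S(mul(Z, add(Z, SSSZ))))))))))))
  [23] S^10(Z)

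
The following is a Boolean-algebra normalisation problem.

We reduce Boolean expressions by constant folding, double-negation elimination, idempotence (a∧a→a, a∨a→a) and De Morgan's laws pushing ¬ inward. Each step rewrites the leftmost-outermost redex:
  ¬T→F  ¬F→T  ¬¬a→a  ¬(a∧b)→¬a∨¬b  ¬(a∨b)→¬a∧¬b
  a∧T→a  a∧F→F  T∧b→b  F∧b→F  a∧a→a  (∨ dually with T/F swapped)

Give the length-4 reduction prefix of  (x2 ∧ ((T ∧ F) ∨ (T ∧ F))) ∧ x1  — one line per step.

Answer: after 4 steps: F

Reduction:
  start: (x2 ∧ ((T ∧ F) ∨ (T ∧ F))) ∧ x1
  →1  (x2 ∧ (T ∧ F)) ∧ x1
  →2  (x2 ∧ F) ∧ x1
  →3  F ∧ x1
  →4  F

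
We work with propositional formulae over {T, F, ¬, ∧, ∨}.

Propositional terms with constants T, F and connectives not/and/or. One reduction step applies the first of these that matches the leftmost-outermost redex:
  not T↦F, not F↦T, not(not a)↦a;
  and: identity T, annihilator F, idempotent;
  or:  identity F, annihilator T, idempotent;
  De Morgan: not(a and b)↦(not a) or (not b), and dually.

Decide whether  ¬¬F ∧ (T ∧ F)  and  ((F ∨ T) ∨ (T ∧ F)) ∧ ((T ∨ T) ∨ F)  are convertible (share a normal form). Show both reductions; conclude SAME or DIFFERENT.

Term A:
  start: ¬¬F ∧ (T ∧ F)
  →1  F ∧ (T ∧ F)
  →2  F

Term B:
  start: ((F ∨ T) ∨ (T ∧ F)) ∧ ((T ∨ T) ∨ F)
  →1  (T ∨ (T ∧ F)) ∧ ((T ∨ T) ∨ F)
  →2  T ∧ ((T ∨ T) ∨ F)
  →3  (T ∨ T) ∨ F
  →4  T ∨ T
  →5  T

Answer: DIFFERENT — A ⇓ F, B ⇓ T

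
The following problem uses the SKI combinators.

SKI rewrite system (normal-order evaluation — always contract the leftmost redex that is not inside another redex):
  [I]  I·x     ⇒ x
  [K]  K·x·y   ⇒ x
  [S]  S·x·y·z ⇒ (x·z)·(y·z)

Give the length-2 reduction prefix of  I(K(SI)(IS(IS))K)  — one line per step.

  start: I(K(SI)(IS(IS))K)
  [1] K(SI)(IS(IS))K
  [2] SIK

Answer: after 2 steps: SIK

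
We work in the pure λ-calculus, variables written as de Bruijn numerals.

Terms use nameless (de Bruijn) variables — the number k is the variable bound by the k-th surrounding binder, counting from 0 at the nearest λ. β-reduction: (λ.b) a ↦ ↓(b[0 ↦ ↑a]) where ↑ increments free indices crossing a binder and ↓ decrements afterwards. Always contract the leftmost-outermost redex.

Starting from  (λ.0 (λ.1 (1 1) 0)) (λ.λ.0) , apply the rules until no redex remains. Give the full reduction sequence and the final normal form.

Answer: normal form = λ.0  (in 2 steps)

Reduction:
  start: (λ.0 (λ.1 (1 1) 0)) (λ.λ.0)
  →1  (λ.λ.0) (λ.(λ.λ.0) ((λ.λ.0) (λ.λ.0)) 0)
  →2  λ.0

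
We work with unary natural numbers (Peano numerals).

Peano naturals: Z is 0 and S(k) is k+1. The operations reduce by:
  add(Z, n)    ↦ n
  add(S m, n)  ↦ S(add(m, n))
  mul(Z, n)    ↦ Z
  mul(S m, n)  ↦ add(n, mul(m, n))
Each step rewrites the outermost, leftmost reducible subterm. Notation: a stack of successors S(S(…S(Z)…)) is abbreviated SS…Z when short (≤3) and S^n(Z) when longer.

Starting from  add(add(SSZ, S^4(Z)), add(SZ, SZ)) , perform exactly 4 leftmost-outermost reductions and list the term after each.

Answer: after 4 steps: S(S(add(add(Z, S^4(Z)), add(SZ, SZ))))

Reduction:
  start: add(add(SSZ, S^4(Z)), add(SZ, SZ))
  [1] add(S(add(SZ, S^4(Z))), add(SZ, SZ))
  [2] S(add(add(SZ, S^4(Z)), add(SZ, SZ)))
  [3] S(add(S(add(Z, S^4(Z))), add(SZ, SZ)))
  [4] S(S(add(add(Z, S^4(Z)), add(SZ, SZ))))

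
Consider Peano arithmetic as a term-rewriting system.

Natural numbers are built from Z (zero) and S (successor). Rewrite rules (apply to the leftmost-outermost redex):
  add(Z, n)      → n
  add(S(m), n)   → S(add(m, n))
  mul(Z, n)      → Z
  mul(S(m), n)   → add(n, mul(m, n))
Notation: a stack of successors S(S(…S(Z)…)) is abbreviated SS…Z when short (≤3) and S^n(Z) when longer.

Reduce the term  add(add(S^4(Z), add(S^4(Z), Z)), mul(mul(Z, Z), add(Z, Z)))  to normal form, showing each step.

Answer: normal form = S^8(Z)  (in 21 steps)

Derivation:
  start: add(add(S^4(Z), add(S^4(Z), Z)), mul(mul(Z, Z), add(Z, Z)))
  →1  add(S(add(SSSZ, add(S^4(Z), Z))), mul(mul(Z, Z), add(Z, Z)))
  →2  S(add(add(SSSZ, add(S^4(Z), Z)), mul(mul(Z, Z), add(Z, Z))))
  →3  S(add(S(add(SSZ, add(S^4(Z), Z))), mul(mul(Z, Z), add(Z, Z))))
  →4  S(S(add(add(SSZ, add(S^4(Z), Z)), mul(mul(Z, Z), add(Z, Z)))))
  →5  S(S(add(S(add(SZ, add(S^4(Z), Z))), mul(mul(Z, Z), add(Z, Z)))))
  →6  S(S(S(add(add(SZ, add(S^4(Z), Z)), mul(mul(Z, Z), add(Z, Z))))))
  →7  S(S(S(add(S(add(Z, add(S^4(Z), Z))), mul(mul(Z, Z), add(Z, Z))))))
  →8  S(S(S(S(add(add(Z, add(S^4(Z), Z)), mul(mul(Z, Z), add(Z, Z)))))))
  →9  S(S(S(S(add(add(S^4(Z), Z), mul(mul(Z, Z), add(Z, Z)))))))
  →10  S(S(S(S(add(S(add(SSSZ, Z)), mul(mul(Z, Z), add(Z, Z)))))))
  →11  S(S(S(S(S(add(add(SSSZ, Z), mul(mul(Z, Z), add(Z, Z))))))))
  →12  S(S(S(S(S(add(S(add(SSZ, Z)), mul(mul(Z, Z), add(Z, Z))))))))
  →13  S(S(S(S(S(S(add(add(SSZ, Z), mul(mul(Z, Z), add(Z, Z)))))))))
  →14  S(S(S(S(S(S(add(S(add(SZ, Z)), mul(mul(Z, Z), add(Z, Z)))))))))
  →15  S(S(S(S(S(S(S(add(add(SZ, Z), mul(mul(Z, Z), add(Z, Z))))))))))
  →16  S(S(S(S(S(S(S(add(S(add(Z, Z)), mul(mul(Z, Z), add(Z, Z))))))))))
  →17  S(S(S(S(S(S(S(S(add(add(Z, Z), mul(mul(Z, Z), add(Z, Z)))))))))))
  →18  S(S(S(S(S(S(S(S(add(Z, mul(mul(Z, Z), add(Z, Z)))))))))))
  →19  S(S(S(S(S(S(S(S(mul(mul(Z, Z), add(Z, Z))))))))))
  →20  S(S(S(S(S(S(S(S(mul(Z, add(Z, Z))))))))))
  →21  S^8(Z)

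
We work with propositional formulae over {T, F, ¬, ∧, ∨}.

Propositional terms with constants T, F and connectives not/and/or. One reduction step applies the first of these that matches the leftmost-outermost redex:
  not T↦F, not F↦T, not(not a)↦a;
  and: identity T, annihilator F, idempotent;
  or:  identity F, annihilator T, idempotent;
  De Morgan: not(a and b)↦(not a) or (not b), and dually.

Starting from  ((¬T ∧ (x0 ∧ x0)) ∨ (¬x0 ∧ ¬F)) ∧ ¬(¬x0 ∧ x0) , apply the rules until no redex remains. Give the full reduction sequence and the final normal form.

  start: ((¬T ∧ (x0 ∧ x0)) ∨ (¬x0 ∧ ¬F)) ∧ ¬(¬x0 ∧ x0)
  [1] ((F ∧ (x0 ∧ x0)) ∨ (¬x0 ∧ ¬F)) ∧ ¬(¬x0 ∧ x0)
  [2] (F ∨ (¬x0 ∧ ¬F)) ∧ ¬(¬x0 ∧ x0)
  [3] (¬x0 ∧ ¬F) ∧ ¬(¬x0 ∧ x0)
  [4] (¬x0 ∧ T) ∧ ¬(¬x0 ∧ x0)
  [5] ¬x0 ∧ ¬(¬x0 ∧ x0)
  [6] ¬x0 ∧ (¬¬x0 ∨ ¬x0)
  [7] ¬x0 ∧ (x0 ∨ ¬x0)

Answer: normal form = ¬x0 ∧ (x0 ∨ ¬x0)  (in 7 steps)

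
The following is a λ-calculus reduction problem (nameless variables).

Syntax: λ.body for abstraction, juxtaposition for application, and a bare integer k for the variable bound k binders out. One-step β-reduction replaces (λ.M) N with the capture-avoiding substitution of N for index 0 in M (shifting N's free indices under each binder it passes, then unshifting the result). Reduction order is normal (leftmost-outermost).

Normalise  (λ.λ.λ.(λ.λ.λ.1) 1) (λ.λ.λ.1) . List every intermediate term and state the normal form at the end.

  start: (λ.λ.λ.(λ.λ.λ.1) 1) (λ.λ.λ.1)
  step 1: λ.λ.(λ.λ.λ.1) 1
  step 2: λ.λ.λ.λ.1

Answer: normal form = λ.λ.λ.λ.1  (in 2 steps)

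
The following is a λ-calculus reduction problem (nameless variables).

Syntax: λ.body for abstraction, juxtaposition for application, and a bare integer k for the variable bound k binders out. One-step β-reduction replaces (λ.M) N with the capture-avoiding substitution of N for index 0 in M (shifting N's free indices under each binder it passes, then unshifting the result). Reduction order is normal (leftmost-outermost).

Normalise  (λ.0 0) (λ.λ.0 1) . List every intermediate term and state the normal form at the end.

  start: (λ.0 0) (λ.λ.0 1)
  step 1: (λ.λ.0 1) (λ.λ.0 1)
  step 2: λ.0 (λ.λ.0 1)

Answer: normal form = λ.0 (λ.λ.0 1)  (in 2 steps)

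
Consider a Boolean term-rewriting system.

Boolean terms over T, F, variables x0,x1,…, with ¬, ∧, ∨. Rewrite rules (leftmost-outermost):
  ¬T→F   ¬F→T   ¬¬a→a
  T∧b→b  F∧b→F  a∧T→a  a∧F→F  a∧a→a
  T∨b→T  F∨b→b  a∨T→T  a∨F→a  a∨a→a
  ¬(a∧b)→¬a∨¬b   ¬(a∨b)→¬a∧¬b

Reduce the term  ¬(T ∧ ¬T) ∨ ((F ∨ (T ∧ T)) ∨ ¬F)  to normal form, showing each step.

  start: ¬(T ∧ ¬T) ∨ ((F ∨ (T ∧ T)) ∨ ¬F)
  step 1: (¬T ∨ ¬¬T) ∨ ((F ∨ (T ∧ T)) ∨ ¬F)
  step 2: (F ∨ ¬¬T) ∨ ((F ∨ (T ∧ T)) ∨ ¬F)
  step 3: ¬¬T ∨ ((F ∨ (T ∧ T)) ∨ ¬F)
  step 4: T ∨ ((F ∨ (T ∧ T)) ∨ ¬F)
  step 5: T

Answer: normal form = T  (in 5 steps)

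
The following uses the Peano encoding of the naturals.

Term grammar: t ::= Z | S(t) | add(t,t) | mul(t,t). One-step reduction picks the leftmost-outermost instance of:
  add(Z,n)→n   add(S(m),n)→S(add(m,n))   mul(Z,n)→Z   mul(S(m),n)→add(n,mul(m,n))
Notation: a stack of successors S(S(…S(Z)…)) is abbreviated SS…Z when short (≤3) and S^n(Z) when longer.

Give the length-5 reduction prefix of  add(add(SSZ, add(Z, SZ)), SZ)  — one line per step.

Answer: after 5 steps: S(S(add(add(Z, SZ), SZ)))

Working:
  start: add(add(SSZ, add(Z, SZ)), SZ)
  →1  add(S(add(SZ, add(Z, SZ))), SZ)
  →2  S(add(add(SZ, add(Z, SZ)), SZ))
  →3  S(add(S(add(Z, add(Z, SZ))), SZ))
  →4  S(S(add(add(Z, add(Z, SZ)), SZ)))
  →5  S(S(add(add(Z, SZ), SZ)))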